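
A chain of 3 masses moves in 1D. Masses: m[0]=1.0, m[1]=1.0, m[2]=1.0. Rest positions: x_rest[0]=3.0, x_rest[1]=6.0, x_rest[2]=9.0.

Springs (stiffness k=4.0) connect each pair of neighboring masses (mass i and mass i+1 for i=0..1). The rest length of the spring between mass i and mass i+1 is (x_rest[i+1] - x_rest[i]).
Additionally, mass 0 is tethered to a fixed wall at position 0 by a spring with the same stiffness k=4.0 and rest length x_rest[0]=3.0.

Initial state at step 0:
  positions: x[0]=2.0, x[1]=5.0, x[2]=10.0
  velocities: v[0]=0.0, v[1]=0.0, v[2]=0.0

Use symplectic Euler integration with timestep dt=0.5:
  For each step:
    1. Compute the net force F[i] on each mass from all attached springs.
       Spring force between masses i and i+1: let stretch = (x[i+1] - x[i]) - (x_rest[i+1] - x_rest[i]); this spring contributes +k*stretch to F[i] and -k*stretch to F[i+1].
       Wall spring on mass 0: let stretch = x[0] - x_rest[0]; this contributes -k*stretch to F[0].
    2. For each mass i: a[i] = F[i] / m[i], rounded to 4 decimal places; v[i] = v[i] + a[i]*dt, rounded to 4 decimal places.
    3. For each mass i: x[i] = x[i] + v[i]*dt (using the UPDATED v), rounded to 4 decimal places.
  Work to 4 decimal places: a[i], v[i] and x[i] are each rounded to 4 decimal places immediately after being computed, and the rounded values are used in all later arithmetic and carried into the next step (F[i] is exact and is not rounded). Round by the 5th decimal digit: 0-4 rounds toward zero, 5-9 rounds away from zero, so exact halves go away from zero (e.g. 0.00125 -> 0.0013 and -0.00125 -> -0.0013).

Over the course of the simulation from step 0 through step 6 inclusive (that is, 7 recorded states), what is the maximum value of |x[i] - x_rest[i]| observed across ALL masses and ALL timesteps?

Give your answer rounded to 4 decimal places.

Step 0: x=[2.0000 5.0000 10.0000] v=[0.0000 0.0000 0.0000]
Step 1: x=[3.0000 7.0000 8.0000] v=[2.0000 4.0000 -4.0000]
Step 2: x=[5.0000 6.0000 8.0000] v=[4.0000 -2.0000 0.0000]
Step 3: x=[3.0000 6.0000 9.0000] v=[-4.0000 0.0000 2.0000]
Step 4: x=[1.0000 6.0000 10.0000] v=[-4.0000 0.0000 2.0000]
Step 5: x=[3.0000 5.0000 10.0000] v=[4.0000 -2.0000 0.0000]
Step 6: x=[4.0000 7.0000 8.0000] v=[2.0000 4.0000 -4.0000]
Max displacement = 2.0000

Answer: 2.0000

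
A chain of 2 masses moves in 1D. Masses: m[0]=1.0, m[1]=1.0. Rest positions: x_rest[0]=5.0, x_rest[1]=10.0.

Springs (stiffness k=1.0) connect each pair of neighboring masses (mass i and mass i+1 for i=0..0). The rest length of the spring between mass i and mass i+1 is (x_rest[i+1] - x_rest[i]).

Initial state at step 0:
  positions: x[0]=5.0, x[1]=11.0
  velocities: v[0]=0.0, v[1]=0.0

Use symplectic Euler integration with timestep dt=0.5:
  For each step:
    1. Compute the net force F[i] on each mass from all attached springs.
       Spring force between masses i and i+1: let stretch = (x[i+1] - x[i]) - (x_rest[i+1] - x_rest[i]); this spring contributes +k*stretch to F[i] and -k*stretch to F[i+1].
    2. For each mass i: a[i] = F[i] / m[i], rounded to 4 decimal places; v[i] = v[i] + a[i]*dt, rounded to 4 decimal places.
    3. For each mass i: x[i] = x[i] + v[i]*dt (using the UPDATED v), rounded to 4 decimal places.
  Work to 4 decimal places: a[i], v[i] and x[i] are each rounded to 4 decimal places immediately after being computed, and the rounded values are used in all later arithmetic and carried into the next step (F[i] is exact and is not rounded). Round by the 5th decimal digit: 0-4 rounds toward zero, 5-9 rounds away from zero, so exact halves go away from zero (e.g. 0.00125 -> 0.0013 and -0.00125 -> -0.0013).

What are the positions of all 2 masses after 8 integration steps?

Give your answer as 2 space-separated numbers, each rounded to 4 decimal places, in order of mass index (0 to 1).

Step 0: x=[5.0000 11.0000] v=[0.0000 0.0000]
Step 1: x=[5.2500 10.7500] v=[0.5000 -0.5000]
Step 2: x=[5.6250 10.3750] v=[0.7500 -0.7500]
Step 3: x=[5.9375 10.0625] v=[0.6250 -0.6250]
Step 4: x=[6.0313 9.9688] v=[0.1875 -0.1875]
Step 5: x=[5.8594 10.1407] v=[-0.3438 0.3438]
Step 6: x=[5.5078 10.4923] v=[-0.7032 0.7032]
Step 7: x=[5.1523 10.8478] v=[-0.7110 0.7110]
Step 8: x=[4.9707 11.0295] v=[-0.3633 0.3633]

Answer: 4.9707 11.0295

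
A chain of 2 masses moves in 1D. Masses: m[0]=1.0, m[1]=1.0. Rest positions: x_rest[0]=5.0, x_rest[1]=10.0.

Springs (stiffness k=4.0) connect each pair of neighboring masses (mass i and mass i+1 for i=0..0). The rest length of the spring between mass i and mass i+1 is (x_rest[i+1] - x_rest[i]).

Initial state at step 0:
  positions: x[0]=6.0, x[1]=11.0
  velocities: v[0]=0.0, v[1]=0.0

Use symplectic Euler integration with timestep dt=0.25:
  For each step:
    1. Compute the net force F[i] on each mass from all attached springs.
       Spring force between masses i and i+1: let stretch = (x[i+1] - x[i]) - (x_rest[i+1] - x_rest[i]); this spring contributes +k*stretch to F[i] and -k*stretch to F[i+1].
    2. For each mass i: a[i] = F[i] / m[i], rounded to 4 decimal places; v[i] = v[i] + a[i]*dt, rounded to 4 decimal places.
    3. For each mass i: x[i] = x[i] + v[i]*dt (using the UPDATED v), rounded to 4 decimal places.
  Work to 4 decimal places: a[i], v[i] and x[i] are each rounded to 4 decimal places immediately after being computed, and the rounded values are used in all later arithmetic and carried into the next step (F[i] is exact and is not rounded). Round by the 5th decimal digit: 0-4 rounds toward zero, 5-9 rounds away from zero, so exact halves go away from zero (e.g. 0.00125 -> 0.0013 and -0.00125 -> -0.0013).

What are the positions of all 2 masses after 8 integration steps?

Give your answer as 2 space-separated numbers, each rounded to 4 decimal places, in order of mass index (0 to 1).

Step 0: x=[6.0000 11.0000] v=[0.0000 0.0000]
Step 1: x=[6.0000 11.0000] v=[0.0000 0.0000]
Step 2: x=[6.0000 11.0000] v=[0.0000 0.0000]
Step 3: x=[6.0000 11.0000] v=[0.0000 0.0000]
Step 4: x=[6.0000 11.0000] v=[0.0000 0.0000]
Step 5: x=[6.0000 11.0000] v=[0.0000 0.0000]
Step 6: x=[6.0000 11.0000] v=[0.0000 0.0000]
Step 7: x=[6.0000 11.0000] v=[0.0000 0.0000]
Step 8: x=[6.0000 11.0000] v=[0.0000 0.0000]

Answer: 6.0000 11.0000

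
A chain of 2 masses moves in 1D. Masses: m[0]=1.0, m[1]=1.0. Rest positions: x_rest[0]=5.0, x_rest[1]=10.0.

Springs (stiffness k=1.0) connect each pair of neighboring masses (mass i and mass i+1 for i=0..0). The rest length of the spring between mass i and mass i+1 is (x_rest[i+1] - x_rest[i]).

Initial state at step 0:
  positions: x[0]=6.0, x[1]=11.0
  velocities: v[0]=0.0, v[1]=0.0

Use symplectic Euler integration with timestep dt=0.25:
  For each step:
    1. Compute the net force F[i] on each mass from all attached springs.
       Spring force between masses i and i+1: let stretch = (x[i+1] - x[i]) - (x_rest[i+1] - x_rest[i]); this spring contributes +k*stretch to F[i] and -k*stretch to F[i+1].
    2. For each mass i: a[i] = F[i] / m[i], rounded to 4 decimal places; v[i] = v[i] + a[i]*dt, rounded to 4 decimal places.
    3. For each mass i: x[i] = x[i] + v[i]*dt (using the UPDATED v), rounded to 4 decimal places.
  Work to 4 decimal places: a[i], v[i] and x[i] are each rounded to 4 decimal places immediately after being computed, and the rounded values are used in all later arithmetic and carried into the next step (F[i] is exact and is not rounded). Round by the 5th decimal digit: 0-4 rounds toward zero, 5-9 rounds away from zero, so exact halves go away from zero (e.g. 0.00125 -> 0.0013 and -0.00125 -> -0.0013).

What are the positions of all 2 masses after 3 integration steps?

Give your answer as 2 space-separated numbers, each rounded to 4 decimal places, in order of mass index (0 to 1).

Answer: 6.0000 11.0000

Derivation:
Step 0: x=[6.0000 11.0000] v=[0.0000 0.0000]
Step 1: x=[6.0000 11.0000] v=[0.0000 0.0000]
Step 2: x=[6.0000 11.0000] v=[0.0000 0.0000]
Step 3: x=[6.0000 11.0000] v=[0.0000 0.0000]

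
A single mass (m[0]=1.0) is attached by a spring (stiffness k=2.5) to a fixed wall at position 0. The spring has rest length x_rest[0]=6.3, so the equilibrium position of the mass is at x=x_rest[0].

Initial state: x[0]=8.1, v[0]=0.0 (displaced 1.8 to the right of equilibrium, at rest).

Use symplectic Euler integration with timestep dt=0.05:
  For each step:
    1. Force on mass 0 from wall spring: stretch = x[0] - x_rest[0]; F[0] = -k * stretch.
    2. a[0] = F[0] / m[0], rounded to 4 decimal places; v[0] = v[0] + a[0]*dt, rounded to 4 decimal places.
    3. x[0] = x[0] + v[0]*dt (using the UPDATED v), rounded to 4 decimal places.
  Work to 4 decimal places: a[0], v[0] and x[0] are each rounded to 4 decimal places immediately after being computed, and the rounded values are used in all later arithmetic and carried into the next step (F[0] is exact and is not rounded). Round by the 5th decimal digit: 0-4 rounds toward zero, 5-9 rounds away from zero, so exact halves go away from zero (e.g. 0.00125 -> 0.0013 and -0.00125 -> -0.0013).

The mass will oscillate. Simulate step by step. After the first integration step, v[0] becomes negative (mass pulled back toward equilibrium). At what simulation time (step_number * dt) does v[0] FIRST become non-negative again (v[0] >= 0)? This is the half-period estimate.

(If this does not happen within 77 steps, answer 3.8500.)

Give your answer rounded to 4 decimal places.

Step 0: x=[8.1000] v=[0.0000]
Step 1: x=[8.0888] v=[-0.2250]
Step 2: x=[8.0664] v=[-0.4486]
Step 3: x=[8.0329] v=[-0.6694]
Step 4: x=[7.9886] v=[-0.8860]
Step 5: x=[7.9337] v=[-1.0971]
Step 6: x=[7.8686] v=[-1.3013]
Step 7: x=[7.7937] v=[-1.4974]
Step 8: x=[7.7095] v=[-1.6841]
Step 9: x=[7.6165] v=[-1.8603]
Step 10: x=[7.5153] v=[-2.0249]
Step 11: x=[7.4065] v=[-2.1768]
Step 12: x=[7.2907] v=[-2.3151]
Step 13: x=[7.1688] v=[-2.4389]
Step 14: x=[7.0414] v=[-2.5475]
Step 15: x=[6.9094] v=[-2.6402]
Step 16: x=[6.7736] v=[-2.7164]
Step 17: x=[6.6348] v=[-2.7756]
Step 18: x=[6.4939] v=[-2.8175]
Step 19: x=[6.3518] v=[-2.8417]
Step 20: x=[6.2094] v=[-2.8482]
Step 21: x=[6.0676] v=[-2.8369]
Step 22: x=[5.9272] v=[-2.8079]
Step 23: x=[5.7891] v=[-2.7613]
Step 24: x=[5.6542] v=[-2.6974]
Step 25: x=[5.5234] v=[-2.6167]
Step 26: x=[5.3974] v=[-2.5196]
Step 27: x=[5.2771] v=[-2.4068]
Step 28: x=[5.1632] v=[-2.2789]
Step 29: x=[5.0564] v=[-2.1368]
Step 30: x=[4.9573] v=[-1.9814]
Step 31: x=[4.8666] v=[-1.8136]
Step 32: x=[4.7849] v=[-1.6344]
Step 33: x=[4.7127] v=[-1.4450]
Step 34: x=[4.6504] v=[-1.2466]
Step 35: x=[4.5984] v=[-1.0404]
Step 36: x=[4.5570] v=[-0.8277]
Step 37: x=[4.5265] v=[-0.6098]
Step 38: x=[4.5071] v=[-0.3881]
Step 39: x=[4.4989] v=[-0.1640]
Step 40: x=[4.5020] v=[0.0611]
First v>=0 after going negative at step 40, time=2.0000

Answer: 2.0000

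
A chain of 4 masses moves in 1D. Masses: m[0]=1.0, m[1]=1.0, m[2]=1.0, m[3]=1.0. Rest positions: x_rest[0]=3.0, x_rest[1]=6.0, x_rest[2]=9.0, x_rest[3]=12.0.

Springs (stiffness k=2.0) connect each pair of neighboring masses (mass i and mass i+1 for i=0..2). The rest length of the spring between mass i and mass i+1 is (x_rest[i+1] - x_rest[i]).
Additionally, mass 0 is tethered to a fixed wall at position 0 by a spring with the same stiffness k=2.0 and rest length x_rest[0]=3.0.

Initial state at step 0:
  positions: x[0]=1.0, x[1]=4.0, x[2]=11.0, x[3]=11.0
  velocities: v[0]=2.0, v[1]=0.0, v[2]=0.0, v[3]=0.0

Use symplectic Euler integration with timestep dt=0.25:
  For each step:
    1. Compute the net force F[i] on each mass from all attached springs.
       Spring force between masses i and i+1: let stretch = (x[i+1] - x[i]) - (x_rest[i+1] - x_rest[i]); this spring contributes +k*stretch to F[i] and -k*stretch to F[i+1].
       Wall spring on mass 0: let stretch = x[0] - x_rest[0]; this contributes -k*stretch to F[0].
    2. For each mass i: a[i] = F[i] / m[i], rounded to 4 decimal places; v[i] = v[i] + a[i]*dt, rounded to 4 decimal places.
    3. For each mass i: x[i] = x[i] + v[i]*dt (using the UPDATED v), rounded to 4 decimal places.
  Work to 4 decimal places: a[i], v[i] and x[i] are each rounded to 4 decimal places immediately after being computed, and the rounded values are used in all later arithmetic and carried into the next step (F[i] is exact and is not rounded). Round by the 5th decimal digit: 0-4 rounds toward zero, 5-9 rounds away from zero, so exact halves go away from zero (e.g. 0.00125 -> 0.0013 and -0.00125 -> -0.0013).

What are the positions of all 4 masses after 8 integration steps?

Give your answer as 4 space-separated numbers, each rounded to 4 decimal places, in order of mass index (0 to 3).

Step 0: x=[1.0000 4.0000 11.0000 11.0000] v=[2.0000 0.0000 0.0000 0.0000]
Step 1: x=[1.7500 4.5000 10.1250 11.3750] v=[3.0000 2.0000 -3.5000 1.5000]
Step 2: x=[2.6250 5.3594 8.7031 11.9688] v=[3.5000 3.4375 -5.6875 2.3750]
Step 3: x=[3.5137 6.2950 7.2715 12.5294] v=[3.5547 3.7422 -5.7265 2.2422]
Step 4: x=[4.3108 7.0050 6.3751 12.8077] v=[3.1885 2.8398 -3.5858 1.1133]
Step 5: x=[4.9059 7.2995 6.3615 12.6570] v=[2.3802 1.1778 -0.0546 -0.6030]
Step 6: x=[5.1869 7.1775 7.2521 12.0943] v=[1.1241 -0.4880 3.5622 -2.2508]
Step 7: x=[5.0684 6.8160 8.7386 11.3013] v=[-0.4741 -1.4460 5.9460 -3.1719]
Step 8: x=[4.5348 6.4764 10.3051 10.5630] v=[-2.1345 -1.3585 6.2661 -2.9533]

Answer: 4.5348 6.4764 10.3051 10.5630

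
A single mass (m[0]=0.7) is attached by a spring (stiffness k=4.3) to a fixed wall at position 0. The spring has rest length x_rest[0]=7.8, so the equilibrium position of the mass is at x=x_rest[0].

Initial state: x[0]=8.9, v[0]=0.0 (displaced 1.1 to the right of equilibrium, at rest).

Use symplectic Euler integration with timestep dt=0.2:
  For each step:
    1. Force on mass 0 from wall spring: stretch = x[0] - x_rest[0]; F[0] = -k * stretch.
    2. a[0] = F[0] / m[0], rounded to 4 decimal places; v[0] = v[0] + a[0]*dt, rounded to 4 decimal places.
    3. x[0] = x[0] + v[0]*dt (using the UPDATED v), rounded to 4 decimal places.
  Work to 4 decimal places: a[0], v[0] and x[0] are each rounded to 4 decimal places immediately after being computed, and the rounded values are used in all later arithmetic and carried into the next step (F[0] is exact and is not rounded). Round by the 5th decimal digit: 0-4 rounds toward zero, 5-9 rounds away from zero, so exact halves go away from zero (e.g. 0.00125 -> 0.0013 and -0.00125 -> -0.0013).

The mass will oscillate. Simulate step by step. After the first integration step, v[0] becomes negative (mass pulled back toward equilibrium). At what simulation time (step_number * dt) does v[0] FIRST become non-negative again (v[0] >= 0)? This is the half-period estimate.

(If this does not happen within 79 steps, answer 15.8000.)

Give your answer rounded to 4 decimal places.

Step 0: x=[8.9000] v=[0.0000]
Step 1: x=[8.6297] v=[-1.3514]
Step 2: x=[8.1556] v=[-2.3707]
Step 3: x=[7.5941] v=[-2.8076]
Step 4: x=[7.0832] v=[-2.5546]
Step 5: x=[6.7484] v=[-1.6740]
Step 6: x=[6.6720] v=[-0.3820]
Step 7: x=[6.8728] v=[1.0038]
First v>=0 after going negative at step 7, time=1.4000

Answer: 1.4000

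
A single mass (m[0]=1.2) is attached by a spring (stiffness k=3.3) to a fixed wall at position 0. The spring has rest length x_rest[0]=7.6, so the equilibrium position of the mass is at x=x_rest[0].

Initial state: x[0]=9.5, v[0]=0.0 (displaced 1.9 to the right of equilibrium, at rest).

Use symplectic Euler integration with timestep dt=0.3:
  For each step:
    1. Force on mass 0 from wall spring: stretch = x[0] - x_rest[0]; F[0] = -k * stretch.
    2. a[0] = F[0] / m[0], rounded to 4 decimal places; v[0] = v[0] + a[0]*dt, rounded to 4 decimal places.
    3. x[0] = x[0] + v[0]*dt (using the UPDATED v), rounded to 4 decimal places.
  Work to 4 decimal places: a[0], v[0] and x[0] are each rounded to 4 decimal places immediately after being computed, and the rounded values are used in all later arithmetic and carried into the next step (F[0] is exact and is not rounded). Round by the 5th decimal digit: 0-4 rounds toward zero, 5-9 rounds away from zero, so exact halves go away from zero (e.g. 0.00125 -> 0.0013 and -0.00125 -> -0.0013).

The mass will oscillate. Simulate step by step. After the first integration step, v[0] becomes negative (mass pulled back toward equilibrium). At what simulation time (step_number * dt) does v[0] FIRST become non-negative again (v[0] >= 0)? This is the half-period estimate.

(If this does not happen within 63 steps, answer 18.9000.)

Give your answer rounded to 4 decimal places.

Answer: 2.1000

Derivation:
Step 0: x=[9.5000] v=[0.0000]
Step 1: x=[9.0298] v=[-1.5675]
Step 2: x=[8.2057] v=[-2.7471]
Step 3: x=[7.2317] v=[-3.2468]
Step 4: x=[6.3488] v=[-2.9430]
Step 5: x=[5.7756] v=[-1.9108]
Step 6: x=[5.6539] v=[-0.4057]
Step 7: x=[6.0138] v=[1.1998]
First v>=0 after going negative at step 7, time=2.1000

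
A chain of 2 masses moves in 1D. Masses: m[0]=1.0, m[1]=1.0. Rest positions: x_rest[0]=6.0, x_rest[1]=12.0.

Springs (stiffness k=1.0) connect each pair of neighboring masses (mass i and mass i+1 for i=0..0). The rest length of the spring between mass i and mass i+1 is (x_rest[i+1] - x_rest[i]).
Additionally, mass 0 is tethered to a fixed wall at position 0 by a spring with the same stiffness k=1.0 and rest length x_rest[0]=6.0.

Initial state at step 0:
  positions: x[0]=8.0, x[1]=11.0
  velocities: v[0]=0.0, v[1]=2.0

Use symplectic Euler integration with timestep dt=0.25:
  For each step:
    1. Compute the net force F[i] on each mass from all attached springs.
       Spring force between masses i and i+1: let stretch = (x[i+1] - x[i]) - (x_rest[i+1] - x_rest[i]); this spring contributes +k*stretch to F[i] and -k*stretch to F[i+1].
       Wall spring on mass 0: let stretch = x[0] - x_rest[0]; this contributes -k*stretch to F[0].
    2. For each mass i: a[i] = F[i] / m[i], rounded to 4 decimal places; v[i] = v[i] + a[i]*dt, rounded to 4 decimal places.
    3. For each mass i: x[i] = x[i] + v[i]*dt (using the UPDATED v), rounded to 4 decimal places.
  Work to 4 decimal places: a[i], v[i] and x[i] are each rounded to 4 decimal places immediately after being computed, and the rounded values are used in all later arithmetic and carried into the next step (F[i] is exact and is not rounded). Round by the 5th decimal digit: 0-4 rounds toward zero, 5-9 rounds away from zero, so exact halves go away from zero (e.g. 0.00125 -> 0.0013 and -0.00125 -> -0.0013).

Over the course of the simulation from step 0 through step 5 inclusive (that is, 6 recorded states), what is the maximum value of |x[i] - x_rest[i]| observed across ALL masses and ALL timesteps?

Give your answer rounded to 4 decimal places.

Step 0: x=[8.0000 11.0000] v=[0.0000 2.0000]
Step 1: x=[7.6875 11.6875] v=[-1.2500 2.7500]
Step 2: x=[7.1445 12.5000] v=[-2.1719 3.2500]
Step 3: x=[6.4897 13.3528] v=[-2.6192 3.4111]
Step 4: x=[5.8582 14.1516] v=[-2.5259 3.1953]
Step 5: x=[5.3789 14.8071] v=[-1.9171 2.6220]
Max displacement = 2.8071

Answer: 2.8071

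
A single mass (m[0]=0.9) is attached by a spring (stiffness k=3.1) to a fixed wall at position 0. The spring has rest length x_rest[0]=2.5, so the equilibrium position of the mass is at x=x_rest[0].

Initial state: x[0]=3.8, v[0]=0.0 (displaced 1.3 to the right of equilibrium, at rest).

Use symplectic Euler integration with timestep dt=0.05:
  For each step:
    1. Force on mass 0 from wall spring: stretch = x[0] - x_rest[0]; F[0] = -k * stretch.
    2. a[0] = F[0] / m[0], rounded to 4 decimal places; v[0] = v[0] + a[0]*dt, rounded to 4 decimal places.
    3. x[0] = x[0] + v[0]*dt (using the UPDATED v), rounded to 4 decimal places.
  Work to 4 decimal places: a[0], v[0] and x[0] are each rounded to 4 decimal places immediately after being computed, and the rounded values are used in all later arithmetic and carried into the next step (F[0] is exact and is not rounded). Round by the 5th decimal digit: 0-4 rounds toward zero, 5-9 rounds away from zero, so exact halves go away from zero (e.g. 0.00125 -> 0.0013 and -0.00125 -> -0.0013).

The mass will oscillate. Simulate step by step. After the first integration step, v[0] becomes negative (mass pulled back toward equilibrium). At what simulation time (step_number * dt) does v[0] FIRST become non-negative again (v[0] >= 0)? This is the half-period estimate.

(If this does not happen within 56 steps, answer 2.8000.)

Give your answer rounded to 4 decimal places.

Step 0: x=[3.8000] v=[0.0000]
Step 1: x=[3.7888] v=[-0.2239]
Step 2: x=[3.7665] v=[-0.4459]
Step 3: x=[3.7333] v=[-0.6640]
Step 4: x=[3.6895] v=[-0.8764]
Step 5: x=[3.6354] v=[-1.0813]
Step 6: x=[3.5716] v=[-1.2768]
Step 7: x=[3.4985] v=[-1.4614]
Step 8: x=[3.4168] v=[-1.6334]
Step 9: x=[3.3272] v=[-1.7913]
Step 10: x=[3.2305] v=[-1.9338]
Step 11: x=[3.1275] v=[-2.0596]
Step 12: x=[3.0191] v=[-2.1677]
Step 13: x=[2.9062] v=[-2.2571]
Step 14: x=[2.7898] v=[-2.3271]
Step 15: x=[2.6710] v=[-2.3770]
Step 16: x=[2.5507] v=[-2.4065]
Step 17: x=[2.4299] v=[-2.4152]
Step 18: x=[2.3097] v=[-2.4031]
Step 19: x=[2.1912] v=[-2.3703]
Step 20: x=[2.0753] v=[-2.3171]
Step 21: x=[1.9631] v=[-2.2440]
Step 22: x=[1.8555] v=[-2.1515]
Step 23: x=[1.7535] v=[-2.0405]
Step 24: x=[1.6579] v=[-1.9119]
Step 25: x=[1.5696] v=[-1.7669]
Step 26: x=[1.4893] v=[-1.6067]
Step 27: x=[1.4177] v=[-1.4326]
Step 28: x=[1.3554] v=[-1.2462]
Step 29: x=[1.3029] v=[-1.0491]
Step 30: x=[1.2608] v=[-0.8429]
Step 31: x=[1.2293] v=[-0.6295]
Step 32: x=[1.2088] v=[-0.4107]
Step 33: x=[1.1994] v=[-0.1883]
Step 34: x=[1.2012] v=[0.0357]
First v>=0 after going negative at step 34, time=1.7000

Answer: 1.7000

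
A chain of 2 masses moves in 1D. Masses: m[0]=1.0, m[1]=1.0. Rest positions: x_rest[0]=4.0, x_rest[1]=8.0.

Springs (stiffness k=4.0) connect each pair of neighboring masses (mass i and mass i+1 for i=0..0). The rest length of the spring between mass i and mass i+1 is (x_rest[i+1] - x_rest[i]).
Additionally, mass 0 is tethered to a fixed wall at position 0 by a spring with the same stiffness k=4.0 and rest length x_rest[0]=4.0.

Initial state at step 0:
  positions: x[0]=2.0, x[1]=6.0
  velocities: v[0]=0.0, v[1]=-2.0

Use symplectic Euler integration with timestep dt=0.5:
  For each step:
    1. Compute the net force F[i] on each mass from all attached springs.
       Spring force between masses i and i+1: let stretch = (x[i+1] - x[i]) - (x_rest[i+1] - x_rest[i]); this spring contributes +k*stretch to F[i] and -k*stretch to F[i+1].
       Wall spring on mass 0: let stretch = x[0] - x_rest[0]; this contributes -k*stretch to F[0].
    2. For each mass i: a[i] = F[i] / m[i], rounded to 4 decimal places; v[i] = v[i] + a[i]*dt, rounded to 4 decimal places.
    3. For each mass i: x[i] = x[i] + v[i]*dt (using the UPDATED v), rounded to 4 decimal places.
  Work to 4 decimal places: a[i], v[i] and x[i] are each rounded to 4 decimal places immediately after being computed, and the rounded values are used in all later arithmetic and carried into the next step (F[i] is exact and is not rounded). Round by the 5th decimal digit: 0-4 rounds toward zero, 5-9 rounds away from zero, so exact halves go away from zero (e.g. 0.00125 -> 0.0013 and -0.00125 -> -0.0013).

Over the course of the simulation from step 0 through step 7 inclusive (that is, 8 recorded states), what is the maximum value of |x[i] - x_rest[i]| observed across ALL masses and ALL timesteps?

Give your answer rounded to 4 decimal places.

Answer: 3.0000

Derivation:
Step 0: x=[2.0000 6.0000] v=[0.0000 -2.0000]
Step 1: x=[4.0000 5.0000] v=[4.0000 -2.0000]
Step 2: x=[3.0000 7.0000] v=[-2.0000 4.0000]
Step 3: x=[3.0000 9.0000] v=[0.0000 4.0000]
Step 4: x=[6.0000 9.0000] v=[6.0000 0.0000]
Step 5: x=[6.0000 10.0000] v=[0.0000 2.0000]
Step 6: x=[4.0000 11.0000] v=[-4.0000 2.0000]
Step 7: x=[5.0000 9.0000] v=[2.0000 -4.0000]
Max displacement = 3.0000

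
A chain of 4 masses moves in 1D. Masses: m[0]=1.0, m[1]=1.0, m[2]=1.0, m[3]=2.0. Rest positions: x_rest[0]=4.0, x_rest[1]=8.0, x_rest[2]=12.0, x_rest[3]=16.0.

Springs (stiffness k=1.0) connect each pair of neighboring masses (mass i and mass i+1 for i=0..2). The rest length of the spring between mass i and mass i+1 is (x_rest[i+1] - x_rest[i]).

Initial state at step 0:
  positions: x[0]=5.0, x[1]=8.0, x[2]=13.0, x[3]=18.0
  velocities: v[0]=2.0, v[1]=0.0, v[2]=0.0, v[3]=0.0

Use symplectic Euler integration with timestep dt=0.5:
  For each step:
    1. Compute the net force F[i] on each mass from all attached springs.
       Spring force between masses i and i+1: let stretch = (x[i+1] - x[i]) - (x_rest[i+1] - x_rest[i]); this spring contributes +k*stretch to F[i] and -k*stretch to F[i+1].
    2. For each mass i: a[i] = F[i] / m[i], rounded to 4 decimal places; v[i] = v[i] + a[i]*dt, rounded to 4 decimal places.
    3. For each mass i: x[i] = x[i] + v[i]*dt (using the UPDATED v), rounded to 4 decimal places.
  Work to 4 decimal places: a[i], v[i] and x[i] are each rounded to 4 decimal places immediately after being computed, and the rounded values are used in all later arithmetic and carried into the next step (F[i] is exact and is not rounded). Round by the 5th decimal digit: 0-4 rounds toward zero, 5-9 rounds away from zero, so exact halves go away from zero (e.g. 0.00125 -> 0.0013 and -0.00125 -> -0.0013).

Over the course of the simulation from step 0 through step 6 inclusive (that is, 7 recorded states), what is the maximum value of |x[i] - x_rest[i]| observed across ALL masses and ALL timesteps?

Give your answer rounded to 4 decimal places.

Answer: 3.6026

Derivation:
Step 0: x=[5.0000 8.0000 13.0000 18.0000] v=[2.0000 0.0000 0.0000 0.0000]
Step 1: x=[5.7500 8.5000 13.0000 17.8750] v=[1.5000 1.0000 0.0000 -0.2500]
Step 2: x=[6.1875 9.4375 13.0938 17.6406] v=[0.8750 1.8750 0.1875 -0.4688]
Step 3: x=[6.4375 10.4766 13.4102 17.3379] v=[0.5000 2.0782 0.6328 -0.6055]
Step 4: x=[6.6973 11.2394 13.9752 17.0442] v=[0.5196 1.5255 1.1299 -0.5874]
Step 5: x=[7.0927 11.5506 14.6235 16.8669] v=[0.7907 0.6224 1.2965 -0.3547]
Step 6: x=[7.6026 11.5156 15.0644 16.9092] v=[1.0197 -0.0701 0.8818 0.0845]
Max displacement = 3.6026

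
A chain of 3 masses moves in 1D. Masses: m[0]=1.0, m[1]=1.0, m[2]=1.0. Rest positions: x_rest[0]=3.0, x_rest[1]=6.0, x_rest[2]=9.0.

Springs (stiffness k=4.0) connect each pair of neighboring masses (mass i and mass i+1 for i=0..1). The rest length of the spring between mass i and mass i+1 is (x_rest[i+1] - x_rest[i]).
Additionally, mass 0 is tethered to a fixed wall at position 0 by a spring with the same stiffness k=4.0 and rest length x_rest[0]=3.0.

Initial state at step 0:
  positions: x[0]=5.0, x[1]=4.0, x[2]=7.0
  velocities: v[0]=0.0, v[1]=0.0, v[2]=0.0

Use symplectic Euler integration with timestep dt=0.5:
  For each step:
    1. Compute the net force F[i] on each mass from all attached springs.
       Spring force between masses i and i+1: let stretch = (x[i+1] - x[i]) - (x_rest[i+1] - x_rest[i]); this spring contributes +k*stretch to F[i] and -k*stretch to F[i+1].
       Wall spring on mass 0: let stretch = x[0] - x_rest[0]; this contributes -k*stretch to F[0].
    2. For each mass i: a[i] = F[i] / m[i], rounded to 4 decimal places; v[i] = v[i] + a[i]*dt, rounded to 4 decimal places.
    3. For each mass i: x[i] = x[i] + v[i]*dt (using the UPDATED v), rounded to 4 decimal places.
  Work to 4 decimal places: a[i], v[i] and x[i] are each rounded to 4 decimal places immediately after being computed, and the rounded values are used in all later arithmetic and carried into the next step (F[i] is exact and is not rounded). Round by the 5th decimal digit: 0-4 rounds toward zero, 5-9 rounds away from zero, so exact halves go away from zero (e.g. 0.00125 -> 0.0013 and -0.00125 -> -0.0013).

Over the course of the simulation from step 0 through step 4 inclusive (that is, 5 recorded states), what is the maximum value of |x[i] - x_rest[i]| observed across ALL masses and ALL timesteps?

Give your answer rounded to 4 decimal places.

Step 0: x=[5.0000 4.0000 7.0000] v=[0.0000 0.0000 0.0000]
Step 1: x=[-1.0000 8.0000 7.0000] v=[-12.0000 8.0000 0.0000]
Step 2: x=[3.0000 2.0000 11.0000] v=[8.0000 -12.0000 8.0000]
Step 3: x=[3.0000 6.0000 9.0000] v=[0.0000 8.0000 -4.0000]
Step 4: x=[3.0000 10.0000 7.0000] v=[0.0000 8.0000 -4.0000]
Max displacement = 4.0000

Answer: 4.0000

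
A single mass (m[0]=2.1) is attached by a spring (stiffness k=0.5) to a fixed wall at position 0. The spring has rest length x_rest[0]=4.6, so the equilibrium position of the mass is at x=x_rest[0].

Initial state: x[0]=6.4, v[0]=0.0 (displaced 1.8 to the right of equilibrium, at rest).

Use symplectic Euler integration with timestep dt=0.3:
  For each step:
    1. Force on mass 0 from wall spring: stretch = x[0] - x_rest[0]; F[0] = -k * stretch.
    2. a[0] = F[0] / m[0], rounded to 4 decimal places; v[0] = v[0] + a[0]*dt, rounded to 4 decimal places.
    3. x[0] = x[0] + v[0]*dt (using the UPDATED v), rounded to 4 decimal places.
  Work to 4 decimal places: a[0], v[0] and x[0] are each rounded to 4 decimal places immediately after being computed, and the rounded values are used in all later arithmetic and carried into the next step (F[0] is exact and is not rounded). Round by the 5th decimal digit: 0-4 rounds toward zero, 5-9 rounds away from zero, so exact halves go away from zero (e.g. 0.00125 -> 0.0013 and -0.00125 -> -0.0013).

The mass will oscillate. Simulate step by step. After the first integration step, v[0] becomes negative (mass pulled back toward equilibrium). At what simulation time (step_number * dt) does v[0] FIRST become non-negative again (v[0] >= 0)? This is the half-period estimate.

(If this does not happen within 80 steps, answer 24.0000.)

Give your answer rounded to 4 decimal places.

Answer: 6.6000

Derivation:
Step 0: x=[6.4000] v=[0.0000]
Step 1: x=[6.3614] v=[-0.1286]
Step 2: x=[6.2851] v=[-0.2544]
Step 3: x=[6.1727] v=[-0.3748]
Step 4: x=[6.0265] v=[-0.4872]
Step 5: x=[5.8498] v=[-0.5891]
Step 6: x=[5.6463] v=[-0.6784]
Step 7: x=[5.4204] v=[-0.7531]
Step 8: x=[5.1769] v=[-0.8117]
Step 9: x=[4.9210] v=[-0.8529]
Step 10: x=[4.6583] v=[-0.8758]
Step 11: x=[4.3943] v=[-0.8800]
Step 12: x=[4.1347] v=[-0.8653]
Step 13: x=[3.8851] v=[-0.8321]
Step 14: x=[3.6508] v=[-0.7810]
Step 15: x=[3.4368] v=[-0.7132]
Step 16: x=[3.2478] v=[-0.6301]
Step 17: x=[3.0878] v=[-0.5335]
Step 18: x=[2.9602] v=[-0.4255]
Step 19: x=[2.8677] v=[-0.3084]
Step 20: x=[2.8123] v=[-0.1847]
Step 21: x=[2.7952] v=[-0.0570]
Step 22: x=[2.8168] v=[0.0719]
First v>=0 after going negative at step 22, time=6.6000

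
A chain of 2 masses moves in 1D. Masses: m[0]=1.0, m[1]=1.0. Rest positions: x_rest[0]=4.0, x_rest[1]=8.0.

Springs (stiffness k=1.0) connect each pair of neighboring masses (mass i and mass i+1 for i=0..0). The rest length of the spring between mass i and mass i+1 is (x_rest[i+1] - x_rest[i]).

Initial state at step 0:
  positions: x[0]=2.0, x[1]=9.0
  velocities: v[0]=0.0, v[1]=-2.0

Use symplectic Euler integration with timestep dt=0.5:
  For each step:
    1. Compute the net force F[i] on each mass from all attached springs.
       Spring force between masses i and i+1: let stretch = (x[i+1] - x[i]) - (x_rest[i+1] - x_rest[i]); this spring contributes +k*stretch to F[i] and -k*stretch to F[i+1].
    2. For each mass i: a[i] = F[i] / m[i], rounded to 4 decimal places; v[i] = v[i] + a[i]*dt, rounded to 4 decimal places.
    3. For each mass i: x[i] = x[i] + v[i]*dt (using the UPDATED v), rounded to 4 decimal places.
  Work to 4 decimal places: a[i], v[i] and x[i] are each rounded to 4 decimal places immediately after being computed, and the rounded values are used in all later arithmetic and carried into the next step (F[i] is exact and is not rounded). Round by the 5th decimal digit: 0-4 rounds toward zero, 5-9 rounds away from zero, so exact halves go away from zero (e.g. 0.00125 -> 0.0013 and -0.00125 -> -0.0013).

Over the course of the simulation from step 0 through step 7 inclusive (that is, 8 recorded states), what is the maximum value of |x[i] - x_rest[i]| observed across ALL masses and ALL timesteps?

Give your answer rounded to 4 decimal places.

Step 0: x=[2.0000 9.0000] v=[0.0000 -2.0000]
Step 1: x=[2.7500 7.2500] v=[1.5000 -3.5000]
Step 2: x=[3.6250 5.3750] v=[1.7500 -3.7500]
Step 3: x=[3.9375 4.0625] v=[0.6250 -2.6250]
Step 4: x=[3.2813 3.7188] v=[-1.3125 -0.6875]
Step 5: x=[1.7344 4.2657] v=[-3.0938 1.0938]
Step 6: x=[-0.1797 5.1798] v=[-3.8282 1.8282]
Step 7: x=[-1.7540 5.7541] v=[-3.1485 1.1485]
Max displacement = 5.7540

Answer: 5.7540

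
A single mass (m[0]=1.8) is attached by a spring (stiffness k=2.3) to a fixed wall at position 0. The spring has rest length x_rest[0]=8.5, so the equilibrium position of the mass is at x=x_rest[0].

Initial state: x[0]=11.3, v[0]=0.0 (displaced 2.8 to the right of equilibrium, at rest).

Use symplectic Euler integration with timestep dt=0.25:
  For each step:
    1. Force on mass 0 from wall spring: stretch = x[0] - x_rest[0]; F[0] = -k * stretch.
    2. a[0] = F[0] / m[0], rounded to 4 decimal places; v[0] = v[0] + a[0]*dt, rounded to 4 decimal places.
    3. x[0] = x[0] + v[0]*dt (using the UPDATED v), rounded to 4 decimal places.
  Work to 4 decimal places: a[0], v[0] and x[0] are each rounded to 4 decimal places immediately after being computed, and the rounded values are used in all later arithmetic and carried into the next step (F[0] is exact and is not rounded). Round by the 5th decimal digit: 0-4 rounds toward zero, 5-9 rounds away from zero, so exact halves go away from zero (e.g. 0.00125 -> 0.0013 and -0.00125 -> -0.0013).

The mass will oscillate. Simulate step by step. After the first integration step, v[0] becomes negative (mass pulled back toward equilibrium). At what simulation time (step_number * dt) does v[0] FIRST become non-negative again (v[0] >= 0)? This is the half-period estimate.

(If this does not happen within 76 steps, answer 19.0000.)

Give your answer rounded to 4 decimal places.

Answer: 3.0000

Derivation:
Step 0: x=[11.3000] v=[0.0000]
Step 1: x=[11.0764] v=[-0.8945]
Step 2: x=[10.6470] v=[-1.7175]
Step 3: x=[10.0462] v=[-2.4034]
Step 4: x=[9.3219] v=[-2.8973]
Step 5: x=[8.5319] v=[-3.1599]
Step 6: x=[7.7394] v=[-3.1701]
Step 7: x=[7.0076] v=[-2.9271]
Step 8: x=[6.3950] v=[-2.4504]
Step 9: x=[5.9505] v=[-1.7780]
Step 10: x=[5.7096] v=[-0.9636]
Step 11: x=[5.6916] v=[-0.0722]
Step 12: x=[5.8978] v=[0.8249]
First v>=0 after going negative at step 12, time=3.0000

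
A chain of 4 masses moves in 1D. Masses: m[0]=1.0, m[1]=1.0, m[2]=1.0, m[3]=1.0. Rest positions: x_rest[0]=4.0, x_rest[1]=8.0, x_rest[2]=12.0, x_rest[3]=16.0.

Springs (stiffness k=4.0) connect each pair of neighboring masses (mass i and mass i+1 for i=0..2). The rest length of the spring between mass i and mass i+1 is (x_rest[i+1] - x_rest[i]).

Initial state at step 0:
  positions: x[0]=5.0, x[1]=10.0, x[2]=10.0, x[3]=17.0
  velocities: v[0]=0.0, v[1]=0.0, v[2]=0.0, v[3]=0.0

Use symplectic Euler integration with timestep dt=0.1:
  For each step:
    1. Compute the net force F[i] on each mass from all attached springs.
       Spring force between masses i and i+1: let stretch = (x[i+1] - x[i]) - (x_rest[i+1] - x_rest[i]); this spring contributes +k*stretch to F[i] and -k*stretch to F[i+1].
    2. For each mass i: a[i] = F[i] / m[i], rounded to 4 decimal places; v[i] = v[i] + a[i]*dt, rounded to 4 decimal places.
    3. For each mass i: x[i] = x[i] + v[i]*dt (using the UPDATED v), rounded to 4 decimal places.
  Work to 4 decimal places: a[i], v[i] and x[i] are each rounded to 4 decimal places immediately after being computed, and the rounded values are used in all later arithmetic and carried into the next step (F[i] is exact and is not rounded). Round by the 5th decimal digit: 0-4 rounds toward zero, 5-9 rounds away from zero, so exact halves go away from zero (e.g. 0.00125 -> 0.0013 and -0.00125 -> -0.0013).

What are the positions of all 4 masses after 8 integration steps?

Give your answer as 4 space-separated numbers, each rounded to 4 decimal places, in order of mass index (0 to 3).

Step 0: x=[5.0000 10.0000 10.0000 17.0000] v=[0.0000 0.0000 0.0000 0.0000]
Step 1: x=[5.0400 9.8000 10.2800 16.8800] v=[0.4000 -2.0000 2.8000 -1.2000]
Step 2: x=[5.1104 9.4288 10.8048 16.6560] v=[0.7040 -3.7120 5.2480 -2.2400]
Step 3: x=[5.1935 8.9399 11.5086 16.3580] v=[0.8314 -4.8890 7.0381 -2.9805]
Step 4: x=[5.2665 8.4039 12.3036 16.0260] v=[0.7300 -5.3601 7.9504 -3.3203]
Step 5: x=[5.3050 7.8984 13.0916 15.7051] v=[0.3850 -5.0552 7.8795 -3.2093]
Step 6: x=[5.2872 7.4969 13.7764 15.4396] v=[-0.1776 -4.0153 6.8476 -2.6547]
Step 7: x=[5.1978 7.2582 14.2765 15.2676] v=[-0.8937 -2.3874 5.0011 -1.7200]
Step 8: x=[5.0309 7.2178 14.5355 15.2160] v=[-1.6695 -0.4042 2.5902 -0.5164]

Answer: 5.0309 7.2178 14.5355 15.2160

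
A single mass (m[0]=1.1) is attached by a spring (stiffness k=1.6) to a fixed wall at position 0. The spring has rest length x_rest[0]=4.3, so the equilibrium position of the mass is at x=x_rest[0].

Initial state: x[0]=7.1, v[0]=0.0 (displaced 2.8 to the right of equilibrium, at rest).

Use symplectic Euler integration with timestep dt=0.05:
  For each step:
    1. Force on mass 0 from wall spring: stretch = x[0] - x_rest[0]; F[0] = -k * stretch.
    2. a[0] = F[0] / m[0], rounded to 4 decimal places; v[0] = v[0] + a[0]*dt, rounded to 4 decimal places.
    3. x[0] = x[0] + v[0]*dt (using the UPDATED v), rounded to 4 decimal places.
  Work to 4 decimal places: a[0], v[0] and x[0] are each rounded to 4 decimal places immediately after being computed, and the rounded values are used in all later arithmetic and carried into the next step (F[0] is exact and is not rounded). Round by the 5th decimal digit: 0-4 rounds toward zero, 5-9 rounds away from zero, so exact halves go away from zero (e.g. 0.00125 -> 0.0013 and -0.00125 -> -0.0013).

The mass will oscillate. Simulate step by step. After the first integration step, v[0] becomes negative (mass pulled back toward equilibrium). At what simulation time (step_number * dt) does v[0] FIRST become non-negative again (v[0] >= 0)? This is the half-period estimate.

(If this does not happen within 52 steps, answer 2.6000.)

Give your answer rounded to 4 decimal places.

Answer: 2.6000

Derivation:
Step 0: x=[7.1000] v=[0.0000]
Step 1: x=[7.0898] v=[-0.2036]
Step 2: x=[7.0695] v=[-0.4065]
Step 3: x=[7.0391] v=[-0.6079]
Step 4: x=[6.9987] v=[-0.8071]
Step 5: x=[6.9485] v=[-1.0034]
Step 6: x=[6.8887] v=[-1.1960]
Step 7: x=[6.8195] v=[-1.3843]
Step 8: x=[6.7411] v=[-1.5675]
Step 9: x=[6.6539] v=[-1.7450]
Step 10: x=[6.5581] v=[-1.9162]
Step 11: x=[6.4541] v=[-2.0804]
Step 12: x=[6.3422] v=[-2.2371]
Step 13: x=[6.2229] v=[-2.3856]
Step 14: x=[6.0966] v=[-2.5254]
Step 15: x=[5.9638] v=[-2.6561]
Step 16: x=[5.8249] v=[-2.7771]
Step 17: x=[5.6805] v=[-2.8880]
Step 18: x=[5.5311] v=[-2.9884]
Step 19: x=[5.3772] v=[-3.0779]
Step 20: x=[5.2194] v=[-3.1562]
Step 21: x=[5.0582] v=[-3.2231]
Step 22: x=[4.8943] v=[-3.2782]
Step 23: x=[4.7282] v=[-3.3214]
Step 24: x=[4.5606] v=[-3.3525]
Step 25: x=[4.3920] v=[-3.3715]
Step 26: x=[4.2231] v=[-3.3782]
Step 27: x=[4.0545] v=[-3.3726]
Step 28: x=[3.8868] v=[-3.3547]
Step 29: x=[3.7206] v=[-3.3247]
Step 30: x=[3.5565] v=[-3.2826]
Step 31: x=[3.3951] v=[-3.2285]
Step 32: x=[3.2370] v=[-3.1627]
Step 33: x=[3.0827] v=[-3.0854]
Step 34: x=[2.9329] v=[-2.9969]
Step 35: x=[2.7880] v=[-2.8975]
Step 36: x=[2.6486] v=[-2.7875]
Step 37: x=[2.5152] v=[-2.6674]
Step 38: x=[2.3883] v=[-2.5376]
Step 39: x=[2.2684] v=[-2.3986]
Step 40: x=[2.1559] v=[-2.2508]
Step 41: x=[2.0512] v=[-2.0949]
Step 42: x=[1.9546] v=[-1.9314]
Step 43: x=[1.8666] v=[-1.7608]
Step 44: x=[1.7874] v=[-1.5838]
Step 45: x=[1.7173] v=[-1.4011]
Step 46: x=[1.6566] v=[-1.2133]
Step 47: x=[1.6055] v=[-1.0211]
Step 48: x=[1.5642] v=[-0.8251]
Step 49: x=[1.5329] v=[-0.6261]
Step 50: x=[1.5117] v=[-0.4249]
Step 51: x=[1.5006] v=[-0.2221]
Step 52: x=[1.4997] v=[-0.0185]
v[0] did not become non-negative within 52 steps; using fallback time=2.6000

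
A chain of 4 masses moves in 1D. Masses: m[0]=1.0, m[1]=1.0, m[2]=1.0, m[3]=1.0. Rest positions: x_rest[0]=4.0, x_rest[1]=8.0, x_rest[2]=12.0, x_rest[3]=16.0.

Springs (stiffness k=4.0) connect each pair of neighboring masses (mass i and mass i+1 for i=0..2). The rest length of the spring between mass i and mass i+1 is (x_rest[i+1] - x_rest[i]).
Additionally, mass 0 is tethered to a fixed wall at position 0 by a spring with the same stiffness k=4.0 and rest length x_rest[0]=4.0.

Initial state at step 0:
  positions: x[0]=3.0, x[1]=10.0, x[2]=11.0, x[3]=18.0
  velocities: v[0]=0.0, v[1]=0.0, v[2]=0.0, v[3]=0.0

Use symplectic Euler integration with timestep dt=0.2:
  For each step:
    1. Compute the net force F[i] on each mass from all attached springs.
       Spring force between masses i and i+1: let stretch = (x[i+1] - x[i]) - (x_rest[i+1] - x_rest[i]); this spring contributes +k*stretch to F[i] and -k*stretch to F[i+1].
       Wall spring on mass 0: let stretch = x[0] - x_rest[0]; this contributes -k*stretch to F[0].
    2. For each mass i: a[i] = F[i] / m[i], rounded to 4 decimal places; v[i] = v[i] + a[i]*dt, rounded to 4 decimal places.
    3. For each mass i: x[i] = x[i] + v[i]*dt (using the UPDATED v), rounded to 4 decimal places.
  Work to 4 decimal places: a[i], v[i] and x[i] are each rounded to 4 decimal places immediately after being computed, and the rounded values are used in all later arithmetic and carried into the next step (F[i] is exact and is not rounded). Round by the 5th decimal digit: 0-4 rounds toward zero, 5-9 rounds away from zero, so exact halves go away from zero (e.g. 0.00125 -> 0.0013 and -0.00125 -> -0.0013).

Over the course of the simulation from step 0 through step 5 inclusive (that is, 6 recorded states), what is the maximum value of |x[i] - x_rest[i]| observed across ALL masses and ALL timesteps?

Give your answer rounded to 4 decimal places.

Answer: 2.4619

Derivation:
Step 0: x=[3.0000 10.0000 11.0000 18.0000] v=[0.0000 0.0000 0.0000 0.0000]
Step 1: x=[3.6400 9.0400 11.9600 17.5200] v=[3.2000 -4.8000 4.8000 -2.4000]
Step 2: x=[4.5616 7.6832 13.3424 16.7904] v=[4.6080 -6.7840 6.9120 -3.6480]
Step 3: x=[5.2528 6.7324 14.3710 16.1491] v=[3.4560 -4.7539 5.1430 -3.2064]
Step 4: x=[5.3403 6.7671 14.4619 15.8633] v=[0.4374 0.1733 0.4546 -1.4289]
Step 5: x=[4.8016 7.8046 13.5459 15.9933] v=[-2.6934 5.1877 -4.5801 0.6500]
Max displacement = 2.4619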